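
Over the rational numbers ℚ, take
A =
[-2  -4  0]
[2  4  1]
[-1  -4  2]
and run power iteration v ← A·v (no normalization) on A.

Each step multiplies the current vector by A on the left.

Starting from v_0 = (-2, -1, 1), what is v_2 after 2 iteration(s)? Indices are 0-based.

v_0 = (-2, -1, 1).
v_1 = A·v_0 = (8, -7, 8).
v_2 = A·v_1 = (12, -4, 36).

v_2 = (12, -4, 36)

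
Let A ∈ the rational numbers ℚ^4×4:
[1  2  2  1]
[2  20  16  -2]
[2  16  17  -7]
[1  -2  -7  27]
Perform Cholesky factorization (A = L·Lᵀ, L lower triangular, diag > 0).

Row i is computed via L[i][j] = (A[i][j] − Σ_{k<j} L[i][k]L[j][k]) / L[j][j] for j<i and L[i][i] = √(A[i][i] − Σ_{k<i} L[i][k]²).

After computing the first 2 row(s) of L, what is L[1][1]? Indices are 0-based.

Step 1: L[0][0] = √(1) = 1.
  L[1][0] = (2) / L[0][0] = 2.
Step 2: L[1][1] = √(16) = 4.

L[1][1] = 4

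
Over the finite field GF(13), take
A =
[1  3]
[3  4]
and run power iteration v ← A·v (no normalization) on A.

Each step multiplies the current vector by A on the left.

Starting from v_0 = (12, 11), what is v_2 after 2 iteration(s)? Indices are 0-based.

v_2 = (12, 0)

v_0 = (12, 11).
v_1 = A·v_0 = (6, 2).
v_2 = A·v_1 = (12, 0).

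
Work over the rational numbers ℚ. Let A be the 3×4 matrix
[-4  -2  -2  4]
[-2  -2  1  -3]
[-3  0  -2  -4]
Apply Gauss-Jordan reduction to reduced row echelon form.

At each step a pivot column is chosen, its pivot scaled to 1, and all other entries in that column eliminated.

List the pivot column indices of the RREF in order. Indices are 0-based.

pivot columns: 0, 1, 2

[1] R0 /= -4  ⇒  (1, 1/2, 1/2, -1)
     R1 -= -2·R0  ⇒  (0, -1, 2, -5)
     R2 -= -3·R0  ⇒  (0, 3/2, -1/2, -7)
[2] R1 /= -1  ⇒  (0, 1, -2, 5)
     R0 -= 1/2·R1  ⇒  (1, 0, 3/2, -7/2)
     R2 -= 3/2·R1  ⇒  (0, 0, 5/2, -29/2)
[3] R2 /= 5/2  ⇒  (0, 0, 1, -29/5)
     R0 -= 3/2·R2  ⇒  (1, 0, 0, 26/5)
     R1 -= -2·R2  ⇒  (0, 1, 0, -33/5)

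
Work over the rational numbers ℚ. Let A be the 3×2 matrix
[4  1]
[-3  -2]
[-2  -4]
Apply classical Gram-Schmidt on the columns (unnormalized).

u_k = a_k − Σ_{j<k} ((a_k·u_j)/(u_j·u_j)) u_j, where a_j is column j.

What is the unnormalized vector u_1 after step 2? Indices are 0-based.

Step 1: u_0 = a_0 = (4, -3, -2).
Step 2: u_1 = a_1 − (18/29)·u_0 = (-43/29, -4/29, -80/29).

u_1 = (-43/29, -4/29, -80/29)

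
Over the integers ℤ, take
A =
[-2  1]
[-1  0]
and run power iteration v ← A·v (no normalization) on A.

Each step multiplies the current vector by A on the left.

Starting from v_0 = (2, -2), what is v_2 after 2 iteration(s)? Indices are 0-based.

v_0 = (2, -2).
v_1 = A·v_0 = (-6, -2).
v_2 = A·v_1 = (10, 6).

v_2 = (10, 6)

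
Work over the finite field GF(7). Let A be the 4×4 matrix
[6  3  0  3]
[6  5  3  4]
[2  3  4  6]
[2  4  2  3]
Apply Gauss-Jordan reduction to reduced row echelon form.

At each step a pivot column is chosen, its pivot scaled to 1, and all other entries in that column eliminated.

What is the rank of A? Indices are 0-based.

rank = 3

step 1: normalize row 0 (÷6) = (1, 4, 0, 4)
  row 1: subtract 6×row0 = (0, 2, 3, 1)
  row 2: subtract 2×row0 = (0, 2, 4, 5)
  row 3: subtract 2×row0 = (0, 3, 2, 2)
step 2: normalize row 1 (÷2) = (0, 1, 5, 4)
  row 0: subtract 4×row1 = (1, 0, 1, 2)
  row 2: subtract 2×row1 = (0, 0, 1, 4)
  row 3: subtract 3×row1 = (0, 0, 1, 4)
step 3: normalize row 2 (÷1) = (0, 0, 1, 4)
  row 0: subtract 1×row2 = (1, 0, 0, 5)
  row 1: subtract 5×row2 = (0, 1, 0, 5)
  row 3: subtract 1×row2 = (0, 0, 0, 0)
skip col 3 (zero from row 3)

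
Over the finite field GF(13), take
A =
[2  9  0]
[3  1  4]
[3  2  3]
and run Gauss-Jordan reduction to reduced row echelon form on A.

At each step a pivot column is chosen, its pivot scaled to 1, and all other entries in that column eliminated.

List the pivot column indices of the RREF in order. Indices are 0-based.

pivot columns: 0, 1, 2

pivot(0,0)=2: scale R0 → (1, 11, 0)
  clear (1,0): R1 −= (3)R0 → (0, 7, 4)
  clear (2,0): R2 −= (3)R0 → (0, 8, 3)
pivot(1,1)=7: scale R1 → (0, 1, 8)
  clear (0,1): R0 −= (11)R1 → (1, 0, 3)
  clear (2,1): R2 −= (8)R1 → (0, 0, 4)
pivot(2,2)=4: scale R2 → (0, 0, 1)
  clear (0,2): R0 −= (3)R2 → (1, 0, 0)
  clear (1,2): R1 −= (8)R2 → (0, 1, 0)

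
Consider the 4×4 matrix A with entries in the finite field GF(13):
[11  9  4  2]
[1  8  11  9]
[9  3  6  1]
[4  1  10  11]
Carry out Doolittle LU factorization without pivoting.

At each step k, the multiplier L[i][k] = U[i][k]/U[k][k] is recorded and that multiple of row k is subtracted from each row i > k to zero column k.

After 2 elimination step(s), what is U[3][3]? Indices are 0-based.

[col 0] pivot 11
  R1 -= 6*R0 → (0, 6, 0, 10)  (L[1][0] := 6)
  R2 -= 2*R0 → (0, 11, 11, 10)  (L[2][0] := 2)
  R3 -= 11*R0 → (0, 6, 5, 2)  (L[3][0] := 11)
[col 1] pivot 6
  R2 -= 4*R1 → (0, 0, 11, 9)  (L[2][1] := 4)
  R3 -= 1*R1 → (0, 0, 5, 5)  (L[3][1] := 1)

U[3][3] = 5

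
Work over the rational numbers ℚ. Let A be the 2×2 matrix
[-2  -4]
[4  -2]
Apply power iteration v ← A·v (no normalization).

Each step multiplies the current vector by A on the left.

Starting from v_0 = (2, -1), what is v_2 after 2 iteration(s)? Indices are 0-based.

v_0 = (2, -1).
v_1 = A·v_0 = (0, 10).
v_2 = A·v_1 = (-40, -20).

v_2 = (-40, -20)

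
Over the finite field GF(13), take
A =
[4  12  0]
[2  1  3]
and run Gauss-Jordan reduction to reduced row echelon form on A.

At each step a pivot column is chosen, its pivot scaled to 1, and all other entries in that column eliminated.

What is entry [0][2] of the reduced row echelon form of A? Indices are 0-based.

[1] R0 /= 4  ⇒  (1, 3, 0)
     R1 -= 2·R0  ⇒  (0, 8, 3)
[2] R1 /= 8  ⇒  (0, 1, 2)
     R0 -= 3·R1  ⇒  (1, 0, 7)

M[0][2] = 7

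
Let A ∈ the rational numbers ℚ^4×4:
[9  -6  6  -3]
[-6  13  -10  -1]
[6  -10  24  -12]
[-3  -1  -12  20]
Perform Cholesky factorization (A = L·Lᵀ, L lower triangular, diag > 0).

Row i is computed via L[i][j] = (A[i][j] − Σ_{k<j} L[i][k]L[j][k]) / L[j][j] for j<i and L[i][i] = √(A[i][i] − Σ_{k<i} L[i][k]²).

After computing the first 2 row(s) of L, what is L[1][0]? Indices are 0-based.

L[1][0] = -2

Step 1: L[0][0] = √(9) = 3.
  L[1][0] = (-6) / L[0][0] = -2.
Step 2: L[1][1] = √(9) = 3.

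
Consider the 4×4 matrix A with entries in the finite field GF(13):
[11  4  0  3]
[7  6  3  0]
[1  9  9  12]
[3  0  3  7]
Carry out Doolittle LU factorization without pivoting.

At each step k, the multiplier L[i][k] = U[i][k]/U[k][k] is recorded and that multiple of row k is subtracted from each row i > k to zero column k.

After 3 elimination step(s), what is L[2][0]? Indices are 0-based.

L[2][0] = 6

Step 1: pivot at (0,0) is 11.
  row1 ← row1 − (3)·row0  ⇒  L[1][0]=3, U row1=(0, 7, 3, 4)
  row2 ← row2 − (6)·row0  ⇒  L[2][0]=6, U row2=(0, 11, 9, 7)
  row3 ← row3 − (5)·row0  ⇒  L[3][0]=5, U row3=(0, 6, 3, 5)
Step 2: pivot at (1,1) is 7.
  row2 ← row2 − (9)·row1  ⇒  L[2][1]=9, U row2=(0, 0, 8, 10)
  row3 ← row3 − (12)·row1  ⇒  L[3][1]=12, U row3=(0, 0, 6, 9)
Step 3: pivot at (2,2) is 8.
  row3 ← row3 − (4)·row2  ⇒  L[3][2]=4, U row3=(0, 0, 0, 8)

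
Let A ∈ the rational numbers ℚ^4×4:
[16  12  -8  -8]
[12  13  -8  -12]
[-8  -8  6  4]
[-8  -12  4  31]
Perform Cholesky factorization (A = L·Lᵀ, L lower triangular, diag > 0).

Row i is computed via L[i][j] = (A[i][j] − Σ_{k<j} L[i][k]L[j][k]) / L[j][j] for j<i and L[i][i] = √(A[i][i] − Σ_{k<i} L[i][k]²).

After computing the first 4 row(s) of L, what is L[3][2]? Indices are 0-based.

L[3][2] = -3

Step 1: L[0][0] = √(16) = 4.
  L[1][0] = (12) / L[0][0] = 3.
Step 2: L[1][1] = √(4) = 2.
  L[2][0] = (-8) / L[0][0] = -2.
  L[2][1] = (-2) / L[1][1] = -1.
Step 3: L[2][2] = √(1) = 1.
  L[3][0] = (-8) / L[0][0] = -2.
  L[3][1] = (-6) / L[1][1] = -3.
  L[3][2] = (-3) / L[2][2] = -3.
Step 4: L[3][3] = √(9) = 3.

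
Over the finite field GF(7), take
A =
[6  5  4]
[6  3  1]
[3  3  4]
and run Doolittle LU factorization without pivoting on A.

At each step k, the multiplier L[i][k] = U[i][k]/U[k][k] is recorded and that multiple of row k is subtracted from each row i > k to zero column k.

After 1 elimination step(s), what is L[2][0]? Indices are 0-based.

Step 1: pivot at (0,0) is 6.
  row1 ← row1 − (1)·row0  ⇒  L[1][0]=1, U row1=(0, 5, 4)
  row2 ← row2 − (4)·row0  ⇒  L[2][0]=4, U row2=(0, 4, 2)

L[2][0] = 4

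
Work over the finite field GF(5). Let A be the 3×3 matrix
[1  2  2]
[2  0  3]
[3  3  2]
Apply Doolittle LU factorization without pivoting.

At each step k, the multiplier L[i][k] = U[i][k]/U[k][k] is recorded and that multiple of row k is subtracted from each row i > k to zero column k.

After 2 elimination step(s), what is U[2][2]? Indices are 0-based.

U[2][2] = 3

[col 0] pivot 1
  R1 -= 2*R0 → (0, 1, 4)  (L[1][0] := 2)
  R2 -= 3*R0 → (0, 2, 1)  (L[2][0] := 3)
[col 1] pivot 1
  R2 -= 2*R1 → (0, 0, 3)  (L[2][1] := 2)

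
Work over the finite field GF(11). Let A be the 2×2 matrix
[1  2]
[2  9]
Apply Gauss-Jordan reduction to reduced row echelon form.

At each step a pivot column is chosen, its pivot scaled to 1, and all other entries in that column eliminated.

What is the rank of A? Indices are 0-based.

rank = 2

[1] R0 /= 1  ⇒  (1, 2)
     R1 -= 2·R0  ⇒  (0, 5)
[2] R1 /= 5  ⇒  (0, 1)
     R0 -= 2·R1  ⇒  (1, 0)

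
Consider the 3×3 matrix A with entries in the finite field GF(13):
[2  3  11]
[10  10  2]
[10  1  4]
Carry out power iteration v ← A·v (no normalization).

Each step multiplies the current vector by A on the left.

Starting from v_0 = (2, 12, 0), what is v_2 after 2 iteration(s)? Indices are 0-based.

v_0 = (2, 12, 0).
v_1 = A·v_0 = (1, 10, 6).
v_2 = A·v_1 = (7, 5, 5).

v_2 = (7, 5, 5)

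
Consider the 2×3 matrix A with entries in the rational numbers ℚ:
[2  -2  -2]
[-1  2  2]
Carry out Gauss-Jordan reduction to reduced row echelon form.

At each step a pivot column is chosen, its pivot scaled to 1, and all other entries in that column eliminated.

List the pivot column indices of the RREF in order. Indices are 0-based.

pivot(0,0)=2: scale R0 → (1, -1, -1)
  clear (1,0): R1 −= (-1)R0 → (0, 1, 1)
pivot(1,1)=1: scale R1 → (0, 1, 1)
  clear (0,1): R0 −= (-1)R1 → (1, 0, 0)

pivot columns: 0, 1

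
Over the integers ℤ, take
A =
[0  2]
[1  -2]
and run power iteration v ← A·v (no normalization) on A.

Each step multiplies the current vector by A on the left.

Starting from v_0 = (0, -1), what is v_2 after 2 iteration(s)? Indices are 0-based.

v_0 = (0, -1).
v_1 = A·v_0 = (-2, 2).
v_2 = A·v_1 = (4, -6).

v_2 = (4, -6)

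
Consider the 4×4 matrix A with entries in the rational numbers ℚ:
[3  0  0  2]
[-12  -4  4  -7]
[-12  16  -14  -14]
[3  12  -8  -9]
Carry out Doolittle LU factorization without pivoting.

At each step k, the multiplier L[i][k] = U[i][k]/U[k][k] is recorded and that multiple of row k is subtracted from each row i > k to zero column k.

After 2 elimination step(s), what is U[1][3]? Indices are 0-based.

k=0: U[0][0]=3
  eliminate (1,0): mult=-4, new row 1: (0, -4, 4, 1); set L[1][0]=-4
  eliminate (2,0): mult=-4, new row 2: (0, 16, -14, -6); set L[2][0]=-4
  eliminate (3,0): mult=1, new row 3: (0, 12, -8, -11); set L[3][0]=1
k=1: U[1][1]=-4
  eliminate (2,1): mult=-4, new row 2: (0, 0, 2, -2); set L[2][1]=-4
  eliminate (3,1): mult=-3, new row 3: (0, 0, 4, -8); set L[3][1]=-3

U[1][3] = 1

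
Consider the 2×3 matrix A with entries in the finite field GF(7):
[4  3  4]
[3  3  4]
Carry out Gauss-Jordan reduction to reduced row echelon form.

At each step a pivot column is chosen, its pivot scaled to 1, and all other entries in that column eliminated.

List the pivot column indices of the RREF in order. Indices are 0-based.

pivot columns: 0, 1

[1] R0 /= 4  ⇒  (1, 6, 1)
     R1 -= 3·R0  ⇒  (0, 6, 1)
[2] R1 /= 6  ⇒  (0, 1, 6)
     R0 -= 6·R1  ⇒  (1, 0, 0)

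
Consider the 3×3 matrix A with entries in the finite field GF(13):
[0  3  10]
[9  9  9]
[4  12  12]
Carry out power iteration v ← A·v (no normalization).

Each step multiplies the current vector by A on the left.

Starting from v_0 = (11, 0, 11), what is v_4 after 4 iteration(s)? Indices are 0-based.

v_0 = (11, 0, 11).
v_1 = A·v_0 = (6, 3, 7).
v_2 = A·v_1 = (1, 1, 1).
v_3 = A·v_2 = (0, 1, 2).
v_4 = A·v_3 = (10, 1, 10).

v_4 = (10, 1, 10)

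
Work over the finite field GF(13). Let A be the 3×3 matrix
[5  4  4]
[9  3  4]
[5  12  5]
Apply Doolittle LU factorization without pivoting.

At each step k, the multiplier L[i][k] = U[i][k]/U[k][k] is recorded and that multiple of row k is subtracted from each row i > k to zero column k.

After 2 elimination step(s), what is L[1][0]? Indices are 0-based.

L[1][0] = 7

k=0: U[0][0]=5
  eliminate (1,0): mult=7, new row 1: (0, 1, 2); set L[1][0]=7
  eliminate (2,0): mult=1, new row 2: (0, 8, 1); set L[2][0]=1
k=1: U[1][1]=1
  eliminate (2,1): mult=8, new row 2: (0, 0, 11); set L[2][1]=8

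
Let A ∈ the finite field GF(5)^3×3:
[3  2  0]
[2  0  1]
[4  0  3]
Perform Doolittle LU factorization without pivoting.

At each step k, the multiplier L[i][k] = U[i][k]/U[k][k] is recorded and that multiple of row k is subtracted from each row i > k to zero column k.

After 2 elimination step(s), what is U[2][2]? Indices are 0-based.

[col 0] pivot 3
  R1 -= 4*R0 → (0, 2, 1)  (L[1][0] := 4)
  R2 -= 3*R0 → (0, 4, 3)  (L[2][0] := 3)
[col 1] pivot 2
  R2 -= 2*R1 → (0, 0, 1)  (L[2][1] := 2)

U[2][2] = 1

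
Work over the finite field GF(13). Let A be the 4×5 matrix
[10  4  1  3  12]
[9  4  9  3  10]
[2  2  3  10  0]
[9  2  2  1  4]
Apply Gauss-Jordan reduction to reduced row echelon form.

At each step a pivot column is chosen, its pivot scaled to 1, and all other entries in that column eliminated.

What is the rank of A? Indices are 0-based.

rank = 4

[1] R0 /= 10  ⇒  (1, 3, 4, 12, 9)
     R1 -= 9·R0  ⇒  (0, 3, 12, 12, 7)
     R2 -= 2·R0  ⇒  (0, 9, 8, 12, 8)
     R3 -= 9·R0  ⇒  (0, 1, 5, 10, 1)
[2] R1 /= 3  ⇒  (0, 1, 4, 4, 11)
     R0 -= 3·R1  ⇒  (1, 0, 5, 0, 2)
     R2 -= 9·R1  ⇒  (0, 0, 11, 2, 0)
     R3 -= 1·R1  ⇒  (0, 0, 1, 6, 3)
[3] R2 /= 11  ⇒  (0, 0, 1, 12, 0)
     R0 -= 5·R2  ⇒  (1, 0, 0, 5, 2)
     R1 -= 4·R2  ⇒  (0, 1, 0, 8, 11)
     R3 -= 1·R2  ⇒  (0, 0, 0, 7, 3)
[4] R3 /= 7  ⇒  (0, 0, 0, 1, 6)
     R0 -= 5·R3  ⇒  (1, 0, 0, 0, 11)
     R1 -= 8·R3  ⇒  (0, 1, 0, 0, 2)
     R2 -= 12·R3  ⇒  (0, 0, 1, 0, 6)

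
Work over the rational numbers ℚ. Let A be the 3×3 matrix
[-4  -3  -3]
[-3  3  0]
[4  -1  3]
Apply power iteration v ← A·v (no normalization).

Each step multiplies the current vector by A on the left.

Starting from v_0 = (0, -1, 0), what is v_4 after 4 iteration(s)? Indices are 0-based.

v_0 = (0, -1, 0).
v_1 = A·v_0 = (3, -3, 1).
v_2 = A·v_1 = (-6, -18, 18).
v_3 = A·v_2 = (24, -36, 48).
v_4 = A·v_3 = (-132, -180, 276).

v_4 = (-132, -180, 276)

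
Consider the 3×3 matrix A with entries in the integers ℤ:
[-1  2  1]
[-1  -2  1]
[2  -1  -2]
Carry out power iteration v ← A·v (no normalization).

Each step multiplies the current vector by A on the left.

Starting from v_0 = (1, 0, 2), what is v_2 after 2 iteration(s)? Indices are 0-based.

v_0 = (1, 0, 2).
v_1 = A·v_0 = (1, 1, -2).
v_2 = A·v_1 = (-1, -5, 5).

v_2 = (-1, -5, 5)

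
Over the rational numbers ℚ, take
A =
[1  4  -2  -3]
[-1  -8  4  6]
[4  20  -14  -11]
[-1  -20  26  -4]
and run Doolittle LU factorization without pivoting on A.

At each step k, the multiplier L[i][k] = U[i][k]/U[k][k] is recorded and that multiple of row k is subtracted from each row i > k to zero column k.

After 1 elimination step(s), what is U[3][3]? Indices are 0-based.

U[3][3] = -7

[col 0] pivot 1
  R1 -= -1*R0 → (0, -4, 2, 3)  (L[1][0] := -1)
  R2 -= 4*R0 → (0, 4, -6, 1)  (L[2][0] := 4)
  R3 -= -1*R0 → (0, -16, 24, -7)  (L[3][0] := -1)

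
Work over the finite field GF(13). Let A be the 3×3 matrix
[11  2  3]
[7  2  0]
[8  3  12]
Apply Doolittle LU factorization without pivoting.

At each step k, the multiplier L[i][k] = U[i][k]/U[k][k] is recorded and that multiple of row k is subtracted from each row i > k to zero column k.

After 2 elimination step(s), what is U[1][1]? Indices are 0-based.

k=0: U[0][0]=11
  eliminate (1,0): mult=3, new row 1: (0, 9, 4); set L[1][0]=3
  eliminate (2,0): mult=9, new row 2: (0, 11, 11); set L[2][0]=9
k=1: U[1][1]=9
  eliminate (2,1): mult=7, new row 2: (0, 0, 9); set L[2][1]=7

U[1][1] = 9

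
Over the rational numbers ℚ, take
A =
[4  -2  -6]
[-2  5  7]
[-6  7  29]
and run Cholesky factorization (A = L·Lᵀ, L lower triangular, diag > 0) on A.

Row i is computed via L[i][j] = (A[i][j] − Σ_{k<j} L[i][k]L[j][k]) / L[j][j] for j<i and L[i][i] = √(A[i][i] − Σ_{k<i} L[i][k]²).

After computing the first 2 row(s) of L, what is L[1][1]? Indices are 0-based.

L[1][1] = 2

Step 1: L[0][0] = √(4) = 2.
  L[1][0] = (-2) / L[0][0] = -1.
Step 2: L[1][1] = √(4) = 2.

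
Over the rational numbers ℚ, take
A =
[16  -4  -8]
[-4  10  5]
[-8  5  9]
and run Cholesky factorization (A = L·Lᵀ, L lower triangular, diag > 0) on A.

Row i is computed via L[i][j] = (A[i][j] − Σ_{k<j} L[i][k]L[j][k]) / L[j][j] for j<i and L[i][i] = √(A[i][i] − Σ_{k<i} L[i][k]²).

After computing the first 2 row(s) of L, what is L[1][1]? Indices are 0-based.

L[1][1] = 3

Step 1: L[0][0] = √(16) = 4.
  L[1][0] = (-4) / L[0][0] = -1.
Step 2: L[1][1] = √(9) = 3.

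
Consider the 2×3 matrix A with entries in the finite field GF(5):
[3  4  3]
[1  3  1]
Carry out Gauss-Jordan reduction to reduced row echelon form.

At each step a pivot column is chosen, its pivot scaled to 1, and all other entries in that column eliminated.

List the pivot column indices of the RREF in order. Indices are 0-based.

pivot(0,0)=3: scale R0 → (1, 3, 1)
  clear (1,0): R1 −= (1)R0 → (0, 0, 0)
col 1: no nonzero at/below row 1; advance.
col 2: no nonzero at/below row 1; advance.

pivot columns: 0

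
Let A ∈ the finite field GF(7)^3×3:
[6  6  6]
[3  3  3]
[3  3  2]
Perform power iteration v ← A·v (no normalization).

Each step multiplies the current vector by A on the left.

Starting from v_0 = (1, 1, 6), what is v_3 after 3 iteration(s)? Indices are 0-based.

v_3 = (2, 1, 1)

v_0 = (1, 1, 6).
v_1 = A·v_0 = (6, 3, 4).
v_2 = A·v_1 = (1, 4, 0).
v_3 = A·v_2 = (2, 1, 1).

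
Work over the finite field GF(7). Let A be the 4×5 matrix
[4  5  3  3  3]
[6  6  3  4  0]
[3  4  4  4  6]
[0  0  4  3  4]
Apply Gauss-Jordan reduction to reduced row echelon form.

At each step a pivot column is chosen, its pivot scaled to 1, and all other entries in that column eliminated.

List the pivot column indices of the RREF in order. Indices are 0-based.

pivot columns: 0, 1, 2, 3

[1] R0 /= 4  ⇒  (1, 3, 6, 6, 6)
     R1 -= 6·R0  ⇒  (0, 2, 2, 3, 6)
     R2 -= 3·R0  ⇒  (0, 2, 0, 0, 2)
[2] R1 /= 2  ⇒  (0, 1, 1, 5, 3)
     R0 -= 3·R1  ⇒  (1, 0, 3, 5, 4)
     R2 -= 2·R1  ⇒  (0, 0, 5, 4, 3)
[3] R2 /= 5  ⇒  (0, 0, 1, 5, 2)
     R0 -= 3·R2  ⇒  (1, 0, 0, 4, 5)
     R1 -= 1·R2  ⇒  (0, 1, 0, 0, 1)
     R3 -= 4·R2  ⇒  (0, 0, 0, 4, 3)
[4] R3 /= 4  ⇒  (0, 0, 0, 1, 6)
     R0 -= 4·R3  ⇒  (1, 0, 0, 0, 2)
     R2 -= 5·R3  ⇒  (0, 0, 1, 0, 0)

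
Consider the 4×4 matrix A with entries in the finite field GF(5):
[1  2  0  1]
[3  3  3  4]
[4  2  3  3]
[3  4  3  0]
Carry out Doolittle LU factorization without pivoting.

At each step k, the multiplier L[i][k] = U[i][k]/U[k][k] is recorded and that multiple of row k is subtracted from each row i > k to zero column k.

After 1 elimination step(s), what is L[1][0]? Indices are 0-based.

[col 0] pivot 1
  R1 -= 3*R0 → (0, 2, 3, 1)  (L[1][0] := 3)
  R2 -= 4*R0 → (0, 4, 3, 4)  (L[2][0] := 4)
  R3 -= 3*R0 → (0, 3, 3, 2)  (L[3][0] := 3)

L[1][0] = 3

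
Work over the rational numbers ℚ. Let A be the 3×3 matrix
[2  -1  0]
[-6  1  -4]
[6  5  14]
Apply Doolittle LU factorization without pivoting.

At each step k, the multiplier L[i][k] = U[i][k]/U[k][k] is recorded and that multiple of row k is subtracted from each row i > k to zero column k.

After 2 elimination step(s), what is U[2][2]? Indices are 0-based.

U[2][2] = -2

Step 1: pivot at (0,0) is 2.
  row1 ← row1 − (-3)·row0  ⇒  L[1][0]=-3, U row1=(0, -2, -4)
  row2 ← row2 − (3)·row0  ⇒  L[2][0]=3, U row2=(0, 8, 14)
Step 2: pivot at (1,1) is -2.
  row2 ← row2 − (-4)·row1  ⇒  L[2][1]=-4, U row2=(0, 0, -2)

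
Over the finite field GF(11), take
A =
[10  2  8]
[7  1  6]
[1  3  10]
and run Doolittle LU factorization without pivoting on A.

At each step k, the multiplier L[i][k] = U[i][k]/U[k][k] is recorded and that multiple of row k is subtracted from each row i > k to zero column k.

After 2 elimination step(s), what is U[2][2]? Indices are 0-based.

Step 1: pivot at (0,0) is 10.
  row1 ← row1 − (4)·row0  ⇒  L[1][0]=4, U row1=(0, 4, 7)
  row2 ← row2 − (10)·row0  ⇒  L[2][0]=10, U row2=(0, 5, 7)
Step 2: pivot at (1,1) is 4.
  row2 ← row2 − (4)·row1  ⇒  L[2][1]=4, U row2=(0, 0, 1)

U[2][2] = 1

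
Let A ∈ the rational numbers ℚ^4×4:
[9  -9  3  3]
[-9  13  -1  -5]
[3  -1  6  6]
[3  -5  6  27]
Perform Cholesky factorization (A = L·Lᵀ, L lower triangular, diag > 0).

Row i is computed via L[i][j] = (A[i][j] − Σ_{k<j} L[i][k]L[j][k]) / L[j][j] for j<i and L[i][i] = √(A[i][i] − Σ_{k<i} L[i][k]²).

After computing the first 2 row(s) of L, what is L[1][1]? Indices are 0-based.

Step 1: L[0][0] = √(9) = 3.
  L[1][0] = (-9) / L[0][0] = -3.
Step 2: L[1][1] = √(4) = 2.

L[1][1] = 2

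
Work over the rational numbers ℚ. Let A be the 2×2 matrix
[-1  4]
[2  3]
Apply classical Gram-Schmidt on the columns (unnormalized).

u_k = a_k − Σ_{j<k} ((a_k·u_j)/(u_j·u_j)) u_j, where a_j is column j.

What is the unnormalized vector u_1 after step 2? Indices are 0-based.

u_1 = (22/5, 11/5)

Step 1: u_0 = a_0 = (-1, 2).
Step 2: u_1 = a_1 − (2/5)·u_0 = (22/5, 11/5).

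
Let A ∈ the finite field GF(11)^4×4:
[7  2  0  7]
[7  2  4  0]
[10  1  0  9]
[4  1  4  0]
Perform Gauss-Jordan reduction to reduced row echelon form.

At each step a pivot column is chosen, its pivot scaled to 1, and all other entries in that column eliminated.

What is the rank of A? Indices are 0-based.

pivot(0,0)=7: scale R0 → (1, 5, 0, 1)
  clear (1,0): R1 −= (7)R0 → (0, 0, 4, 4)
  clear (2,0): R2 −= (10)R0 → (0, 6, 0, 10)
  clear (3,0): R3 −= (4)R0 → (0, 3, 4, 7)
pivot(1,1): swap R1↔R2
pivot(1,1)=6: scale R1 → (0, 1, 0, 9)
  clear (0,1): R0 −= (5)R1 → (1, 0, 0, 0)
  clear (3,1): R3 −= (3)R1 → (0, 0, 4, 2)
pivot(2,2)=4: scale R2 → (0, 0, 1, 1)
  clear (3,2): R3 −= (4)R2 → (0, 0, 0, 9)
pivot(3,3)=9: scale R3 → (0, 0, 0, 1)
  clear (1,3): R1 −= (9)R3 → (0, 1, 0, 0)
  clear (2,3): R2 −= (1)R3 → (0, 0, 1, 0)

rank = 4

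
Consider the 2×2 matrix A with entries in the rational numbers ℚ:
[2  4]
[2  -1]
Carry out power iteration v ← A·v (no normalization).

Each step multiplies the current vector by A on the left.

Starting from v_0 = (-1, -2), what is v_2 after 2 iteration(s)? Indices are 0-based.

v_0 = (-1, -2).
v_1 = A·v_0 = (-10, 0).
v_2 = A·v_1 = (-20, -20).

v_2 = (-20, -20)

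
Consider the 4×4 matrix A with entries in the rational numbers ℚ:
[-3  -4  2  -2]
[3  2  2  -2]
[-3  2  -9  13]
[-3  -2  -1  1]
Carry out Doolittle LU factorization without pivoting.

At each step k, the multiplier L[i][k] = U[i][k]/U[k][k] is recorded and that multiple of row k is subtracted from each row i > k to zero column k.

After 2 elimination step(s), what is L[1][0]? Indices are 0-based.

L[1][0] = -1

[col 0] pivot -3
  R1 -= -1*R0 → (0, -2, 4, -4)  (L[1][0] := -1)
  R2 -= 1*R0 → (0, 6, -11, 15)  (L[2][0] := 1)
  R3 -= 1*R0 → (0, 2, -3, 3)  (L[3][0] := 1)
[col 1] pivot -2
  R2 -= -3*R1 → (0, 0, 1, 3)  (L[2][1] := -3)
  R3 -= -1*R1 → (0, 0, 1, -1)  (L[3][1] := -1)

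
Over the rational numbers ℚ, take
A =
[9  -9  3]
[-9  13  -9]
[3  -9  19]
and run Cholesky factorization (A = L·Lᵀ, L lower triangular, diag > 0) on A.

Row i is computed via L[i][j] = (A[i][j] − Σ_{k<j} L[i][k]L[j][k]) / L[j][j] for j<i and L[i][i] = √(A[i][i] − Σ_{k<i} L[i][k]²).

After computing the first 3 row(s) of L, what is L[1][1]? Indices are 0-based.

Step 1: L[0][0] = √(9) = 3.
  L[1][0] = (-9) / L[0][0] = -3.
Step 2: L[1][1] = √(4) = 2.
  L[2][0] = (3) / L[0][0] = 1.
  L[2][1] = (-6) / L[1][1] = -3.
Step 3: L[2][2] = √(9) = 3.

L[1][1] = 2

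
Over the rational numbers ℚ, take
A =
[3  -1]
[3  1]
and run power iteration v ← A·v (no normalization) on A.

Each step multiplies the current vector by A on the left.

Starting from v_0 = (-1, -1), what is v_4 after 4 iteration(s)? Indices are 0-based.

v_0 = (-1, -1).
v_1 = A·v_0 = (-2, -4).
v_2 = A·v_1 = (-2, -10).
v_3 = A·v_2 = (4, -16).
v_4 = A·v_3 = (28, -4).

v_4 = (28, -4)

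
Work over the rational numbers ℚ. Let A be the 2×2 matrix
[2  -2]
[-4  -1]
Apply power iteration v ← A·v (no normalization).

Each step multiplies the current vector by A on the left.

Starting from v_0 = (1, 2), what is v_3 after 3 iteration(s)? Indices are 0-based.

v_0 = (1, 2).
v_1 = A·v_0 = (-2, -6).
v_2 = A·v_1 = (8, 14).
v_3 = A·v_2 = (-12, -46).

v_3 = (-12, -46)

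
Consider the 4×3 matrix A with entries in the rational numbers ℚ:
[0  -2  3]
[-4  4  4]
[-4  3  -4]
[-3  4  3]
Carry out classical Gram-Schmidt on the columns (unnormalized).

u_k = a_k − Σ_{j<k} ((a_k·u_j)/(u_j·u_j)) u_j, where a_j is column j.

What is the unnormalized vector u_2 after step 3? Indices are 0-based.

u_2 = (167/49, 152/49, -230/49, 104/49)

Step 1: u_0 = a_0 = (0, -4, -4, -3).
Step 2: u_1 = a_1 − (-40/41)·u_0 = (-2, 4/41, -37/41, 44/41).
Step 3: u_2 = a_2 − (-9/41)·u_0 − (10/49)·u_1 = (167/49, 152/49, -230/49, 104/49).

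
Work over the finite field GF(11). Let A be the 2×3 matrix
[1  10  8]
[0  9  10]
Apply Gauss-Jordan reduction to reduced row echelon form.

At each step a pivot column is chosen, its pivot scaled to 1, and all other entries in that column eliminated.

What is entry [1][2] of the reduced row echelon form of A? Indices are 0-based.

M[1][2] = 6

[1] R0 /= 1  ⇒  (1, 10, 8)
[2] R1 /= 9  ⇒  (0, 1, 6)
     R0 -= 10·R1  ⇒  (1, 0, 3)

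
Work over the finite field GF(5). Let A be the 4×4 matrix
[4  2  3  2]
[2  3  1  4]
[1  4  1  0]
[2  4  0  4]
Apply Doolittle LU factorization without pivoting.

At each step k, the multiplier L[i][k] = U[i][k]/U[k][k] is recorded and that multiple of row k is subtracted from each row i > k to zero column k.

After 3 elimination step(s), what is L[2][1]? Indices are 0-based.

[col 0] pivot 4
  R1 -= 3*R0 → (0, 2, 2, 3)  (L[1][0] := 3)
  R2 -= 4*R0 → (0, 1, 4, 2)  (L[2][0] := 4)
  R3 -= 3*R0 → (0, 3, 1, 3)  (L[3][0] := 3)
[col 1] pivot 2
  R2 -= 3*R1 → (0, 0, 3, 3)  (L[2][1] := 3)
  R3 -= 4*R1 → (0, 0, 3, 1)  (L[3][1] := 4)
[col 2] pivot 3
  R3 -= 1*R2 → (0, 0, 0, 3)  (L[3][2] := 1)

L[2][1] = 3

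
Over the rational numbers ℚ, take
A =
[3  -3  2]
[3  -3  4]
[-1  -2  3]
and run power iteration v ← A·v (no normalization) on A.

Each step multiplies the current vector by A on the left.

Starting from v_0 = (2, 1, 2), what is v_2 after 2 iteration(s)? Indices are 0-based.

v_0 = (2, 1, 2).
v_1 = A·v_0 = (7, 11, 2).
v_2 = A·v_1 = (-8, -4, -23).

v_2 = (-8, -4, -23)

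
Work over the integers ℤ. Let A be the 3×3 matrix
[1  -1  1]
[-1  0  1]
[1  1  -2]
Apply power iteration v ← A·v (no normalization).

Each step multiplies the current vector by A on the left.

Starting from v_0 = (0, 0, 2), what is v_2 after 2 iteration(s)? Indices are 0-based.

v_2 = (-4, -6, 12)

v_0 = (0, 0, 2).
v_1 = A·v_0 = (2, 2, -4).
v_2 = A·v_1 = (-4, -6, 12).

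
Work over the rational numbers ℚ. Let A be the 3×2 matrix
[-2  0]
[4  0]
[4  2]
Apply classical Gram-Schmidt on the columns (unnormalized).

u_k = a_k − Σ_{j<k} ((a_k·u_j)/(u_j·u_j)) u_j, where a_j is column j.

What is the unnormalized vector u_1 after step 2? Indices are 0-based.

Step 1: u_0 = a_0 = (-2, 4, 4).
Step 2: u_1 = a_1 − (2/9)·u_0 = (4/9, -8/9, 10/9).

u_1 = (4/9, -8/9, 10/9)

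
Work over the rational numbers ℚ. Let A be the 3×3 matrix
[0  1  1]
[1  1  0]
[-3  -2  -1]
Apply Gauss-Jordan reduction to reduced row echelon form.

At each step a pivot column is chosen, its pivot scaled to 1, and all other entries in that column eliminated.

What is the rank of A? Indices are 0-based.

rank = 3

[1] R0 <-> R1
[1] R0 /= 1  ⇒  (1, 1, 0)
     R2 -= -3·R0  ⇒  (0, 1, -1)
[2] R1 /= 1  ⇒  (0, 1, 1)
     R0 -= 1·R1  ⇒  (1, 0, -1)
     R2 -= 1·R1  ⇒  (0, 0, -2)
[3] R2 /= -2  ⇒  (0, 0, 1)
     R0 -= -1·R2  ⇒  (1, 0, 0)
     R1 -= 1·R2  ⇒  (0, 1, 0)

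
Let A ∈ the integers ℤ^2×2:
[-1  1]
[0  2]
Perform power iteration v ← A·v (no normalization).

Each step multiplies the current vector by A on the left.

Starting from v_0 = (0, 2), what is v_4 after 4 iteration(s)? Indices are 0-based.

v_0 = (0, 2).
v_1 = A·v_0 = (2, 4).
v_2 = A·v_1 = (2, 8).
v_3 = A·v_2 = (6, 16).
v_4 = A·v_3 = (10, 32).

v_4 = (10, 32)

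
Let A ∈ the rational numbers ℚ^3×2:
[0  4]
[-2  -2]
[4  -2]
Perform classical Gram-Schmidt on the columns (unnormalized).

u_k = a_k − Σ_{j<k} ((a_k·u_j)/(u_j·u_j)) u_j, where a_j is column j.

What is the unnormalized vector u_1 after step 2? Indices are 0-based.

u_1 = (4, -12/5, -6/5)

Step 1: u_0 = a_0 = (0, -2, 4).
Step 2: u_1 = a_1 − (-1/5)·u_0 = (4, -12/5, -6/5).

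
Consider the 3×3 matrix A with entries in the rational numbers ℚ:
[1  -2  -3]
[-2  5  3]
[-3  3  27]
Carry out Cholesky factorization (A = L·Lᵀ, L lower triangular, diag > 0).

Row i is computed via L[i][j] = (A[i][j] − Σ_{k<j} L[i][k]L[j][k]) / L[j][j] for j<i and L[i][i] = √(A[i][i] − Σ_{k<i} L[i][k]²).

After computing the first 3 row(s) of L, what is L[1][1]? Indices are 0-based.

L[1][1] = 1

Step 1: L[0][0] = √(1) = 1.
  L[1][0] = (-2) / L[0][0] = -2.
Step 2: L[1][1] = √(1) = 1.
  L[2][0] = (-3) / L[0][0] = -3.
  L[2][1] = (-3) / L[1][1] = -3.
Step 3: L[2][2] = √(9) = 3.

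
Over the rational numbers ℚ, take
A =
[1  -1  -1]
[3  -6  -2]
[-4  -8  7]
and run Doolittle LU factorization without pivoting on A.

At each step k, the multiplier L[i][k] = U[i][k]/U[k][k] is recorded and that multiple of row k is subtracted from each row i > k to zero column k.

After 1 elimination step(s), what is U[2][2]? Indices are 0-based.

Step 1: pivot at (0,0) is 1.
  row1 ← row1 − (3)·row0  ⇒  L[1][0]=3, U row1=(0, -3, 1)
  row2 ← row2 − (-4)·row0  ⇒  L[2][0]=-4, U row2=(0, -12, 3)

U[2][2] = 3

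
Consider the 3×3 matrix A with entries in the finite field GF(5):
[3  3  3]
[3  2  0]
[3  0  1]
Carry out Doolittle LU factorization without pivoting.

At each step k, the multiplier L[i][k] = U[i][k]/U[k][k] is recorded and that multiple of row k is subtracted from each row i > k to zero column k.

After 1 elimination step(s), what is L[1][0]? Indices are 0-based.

L[1][0] = 1

Step 1: pivot at (0,0) is 3.
  row1 ← row1 − (1)·row0  ⇒  L[1][0]=1, U row1=(0, 4, 2)
  row2 ← row2 − (1)·row0  ⇒  L[2][0]=1, U row2=(0, 2, 3)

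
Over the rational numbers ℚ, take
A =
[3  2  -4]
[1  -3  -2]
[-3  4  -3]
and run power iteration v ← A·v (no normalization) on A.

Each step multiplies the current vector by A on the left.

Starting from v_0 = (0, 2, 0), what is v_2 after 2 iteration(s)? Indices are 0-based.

v_0 = (0, 2, 0).
v_1 = A·v_0 = (4, -6, 8).
v_2 = A·v_1 = (-32, 6, -60).

v_2 = (-32, 6, -60)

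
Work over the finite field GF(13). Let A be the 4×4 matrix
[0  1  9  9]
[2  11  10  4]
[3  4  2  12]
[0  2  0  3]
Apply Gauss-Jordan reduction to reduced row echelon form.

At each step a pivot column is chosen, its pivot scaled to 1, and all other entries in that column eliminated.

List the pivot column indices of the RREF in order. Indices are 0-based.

pivot(0,0): swap R0↔R1
pivot(0,0)=2: scale R0 → (1, 12, 5, 2)
  clear (2,0): R2 −= (3)R0 → (0, 7, 0, 6)
pivot(1,1)=1: scale R1 → (0, 1, 9, 9)
  clear (0,1): R0 −= (12)R1 → (1, 0, 1, 11)
  clear (2,1): R2 −= (7)R1 → (0, 0, 2, 8)
  clear (3,1): R3 −= (2)R1 → (0, 0, 8, 11)
pivot(2,2)=2: scale R2 → (0, 0, 1, 4)
  clear (0,2): R0 −= (1)R2 → (1, 0, 0, 7)
  clear (1,2): R1 −= (9)R2 → (0, 1, 0, 12)
  clear (3,2): R3 −= (8)R2 → (0, 0, 0, 5)
pivot(3,3)=5: scale R3 → (0, 0, 0, 1)
  clear (0,3): R0 −= (7)R3 → (1, 0, 0, 0)
  clear (1,3): R1 −= (12)R3 → (0, 1, 0, 0)
  clear (2,3): R2 −= (4)R3 → (0, 0, 1, 0)

pivot columns: 0, 1, 2, 3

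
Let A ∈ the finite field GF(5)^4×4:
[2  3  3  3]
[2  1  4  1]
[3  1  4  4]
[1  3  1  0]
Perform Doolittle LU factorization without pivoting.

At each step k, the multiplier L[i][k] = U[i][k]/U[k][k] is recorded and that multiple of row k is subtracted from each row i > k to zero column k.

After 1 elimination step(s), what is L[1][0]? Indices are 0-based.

k=0: U[0][0]=2
  eliminate (1,0): mult=1, new row 1: (0, 3, 1, 3); set L[1][0]=1
  eliminate (2,0): mult=4, new row 2: (0, 4, 2, 2); set L[2][0]=4
  eliminate (3,0): mult=3, new row 3: (0, 4, 2, 1); set L[3][0]=3

L[1][0] = 1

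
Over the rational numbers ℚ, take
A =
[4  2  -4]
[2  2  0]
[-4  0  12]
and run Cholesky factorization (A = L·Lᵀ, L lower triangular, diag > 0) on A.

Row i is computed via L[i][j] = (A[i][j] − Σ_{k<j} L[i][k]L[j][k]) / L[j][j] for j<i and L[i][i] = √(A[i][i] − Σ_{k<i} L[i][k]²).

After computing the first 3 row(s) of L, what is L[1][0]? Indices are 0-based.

L[1][0] = 1

Step 1: L[0][0] = √(4) = 2.
  L[1][0] = (2) / L[0][0] = 1.
Step 2: L[1][1] = √(1) = 1.
  L[2][0] = (-4) / L[0][0] = -2.
  L[2][1] = (2) / L[1][1] = 2.
Step 3: L[2][2] = √(4) = 2.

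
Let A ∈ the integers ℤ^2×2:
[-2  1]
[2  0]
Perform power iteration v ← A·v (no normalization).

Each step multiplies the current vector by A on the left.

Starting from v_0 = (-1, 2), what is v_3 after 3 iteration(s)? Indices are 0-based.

v_3 = (28, -20)

v_0 = (-1, 2).
v_1 = A·v_0 = (4, -2).
v_2 = A·v_1 = (-10, 8).
v_3 = A·v_2 = (28, -20).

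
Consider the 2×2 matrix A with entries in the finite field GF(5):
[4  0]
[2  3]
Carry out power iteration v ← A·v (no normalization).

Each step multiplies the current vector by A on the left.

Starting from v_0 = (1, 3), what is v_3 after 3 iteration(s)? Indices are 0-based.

v_3 = (4, 0)

v_0 = (1, 3).
v_1 = A·v_0 = (4, 1).
v_2 = A·v_1 = (1, 1).
v_3 = A·v_2 = (4, 0).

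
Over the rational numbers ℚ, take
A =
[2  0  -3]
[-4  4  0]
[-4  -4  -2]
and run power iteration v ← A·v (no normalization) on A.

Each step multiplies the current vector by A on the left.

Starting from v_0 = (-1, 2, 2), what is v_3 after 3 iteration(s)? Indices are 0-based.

v_3 = (16, 288, -352)

v_0 = (-1, 2, 2).
v_1 = A·v_0 = (-8, 12, -8).
v_2 = A·v_1 = (8, 80, 0).
v_3 = A·v_2 = (16, 288, -352).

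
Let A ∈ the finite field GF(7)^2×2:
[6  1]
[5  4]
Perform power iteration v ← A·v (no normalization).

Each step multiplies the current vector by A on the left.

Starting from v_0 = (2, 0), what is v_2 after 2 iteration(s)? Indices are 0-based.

v_2 = (5, 2)

v_0 = (2, 0).
v_1 = A·v_0 = (5, 3).
v_2 = A·v_1 = (5, 2).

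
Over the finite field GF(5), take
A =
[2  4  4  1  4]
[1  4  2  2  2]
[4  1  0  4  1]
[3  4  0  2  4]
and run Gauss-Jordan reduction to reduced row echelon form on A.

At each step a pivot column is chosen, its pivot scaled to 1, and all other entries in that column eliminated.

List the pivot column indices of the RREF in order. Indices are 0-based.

pivot columns: 0, 1, 2, 4

step 1: normalize row 0 (÷2) = (1, 2, 2, 3, 2)
  row 1: subtract 1×row0 = (0, 2, 0, 4, 0)
  row 2: subtract 4×row0 = (0, 3, 2, 2, 3)
  row 3: subtract 3×row0 = (0, 3, 4, 3, 3)
step 2: normalize row 1 (÷2) = (0, 1, 0, 2, 0)
  row 0: subtract 2×row1 = (1, 0, 2, 4, 2)
  row 2: subtract 3×row1 = (0, 0, 2, 1, 3)
  row 3: subtract 3×row1 = (0, 0, 4, 2, 3)
step 3: normalize row 2 (÷2) = (0, 0, 1, 3, 4)
  row 0: subtract 2×row2 = (1, 0, 0, 3, 4)
  row 3: subtract 4×row2 = (0, 0, 0, 0, 2)
skip col 3 (zero from row 3)
step 4: normalize row 3 (÷2) = (0, 0, 0, 0, 1)
  row 0: subtract 4×row3 = (1, 0, 0, 3, 0)
  row 2: subtract 4×row3 = (0, 0, 1, 3, 0)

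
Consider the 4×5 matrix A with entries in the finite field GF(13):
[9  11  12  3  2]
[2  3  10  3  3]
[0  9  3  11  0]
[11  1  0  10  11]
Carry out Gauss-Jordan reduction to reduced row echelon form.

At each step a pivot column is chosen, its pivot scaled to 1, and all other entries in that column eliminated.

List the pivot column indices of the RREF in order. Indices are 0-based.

pivot columns: 0, 1, 2, 3

pivot(0,0)=9: scale R0 → (1, 7, 10, 9, 6)
  clear (1,0): R1 −= (2)R0 → (0, 2, 3, 11, 4)
  clear (3,0): R3 −= (11)R0 → (0, 2, 7, 2, 10)
pivot(1,1)=2: scale R1 → (0, 1, 8, 12, 2)
  clear (0,1): R0 −= (7)R1 → (1, 0, 6, 3, 5)
  clear (2,1): R2 −= (9)R1 → (0, 0, 9, 7, 8)
  clear (3,1): R3 −= (2)R1 → (0, 0, 4, 4, 6)
pivot(2,2)=9: scale R2 → (0, 0, 1, 8, 11)
  clear (0,2): R0 −= (6)R2 → (1, 0, 0, 7, 4)
  clear (1,2): R1 −= (8)R2 → (0, 1, 0, 0, 5)
  clear (3,2): R3 −= (4)R2 → (0, 0, 0, 11, 1)
pivot(3,3)=11: scale R3 → (0, 0, 0, 1, 6)
  clear (0,3): R0 −= (7)R3 → (1, 0, 0, 0, 1)
  clear (2,3): R2 −= (8)R3 → (0, 0, 1, 0, 2)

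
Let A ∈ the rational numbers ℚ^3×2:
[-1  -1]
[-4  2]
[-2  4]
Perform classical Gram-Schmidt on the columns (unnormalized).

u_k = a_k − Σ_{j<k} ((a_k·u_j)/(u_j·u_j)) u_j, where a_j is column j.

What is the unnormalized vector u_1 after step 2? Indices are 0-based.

u_1 = (-12/7, -6/7, 18/7)

Step 1: u_0 = a_0 = (-1, -4, -2).
Step 2: u_1 = a_1 − (-5/7)·u_0 = (-12/7, -6/7, 18/7).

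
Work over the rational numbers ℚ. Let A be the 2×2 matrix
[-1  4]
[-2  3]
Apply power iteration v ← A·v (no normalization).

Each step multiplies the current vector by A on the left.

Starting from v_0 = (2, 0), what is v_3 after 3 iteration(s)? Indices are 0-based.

v_0 = (2, 0).
v_1 = A·v_0 = (-2, -4).
v_2 = A·v_1 = (-14, -8).
v_3 = A·v_2 = (-18, 4).

v_3 = (-18, 4)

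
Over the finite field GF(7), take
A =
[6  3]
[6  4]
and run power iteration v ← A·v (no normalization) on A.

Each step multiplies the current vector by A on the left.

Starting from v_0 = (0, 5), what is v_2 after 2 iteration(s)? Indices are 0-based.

v_0 = (0, 5).
v_1 = A·v_0 = (1, 6).
v_2 = A·v_1 = (3, 2).

v_2 = (3, 2)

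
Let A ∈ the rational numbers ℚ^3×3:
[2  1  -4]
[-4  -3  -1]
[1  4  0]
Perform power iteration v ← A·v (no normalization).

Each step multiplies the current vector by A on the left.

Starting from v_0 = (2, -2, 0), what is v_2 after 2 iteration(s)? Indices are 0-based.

v_2 = (26, 4, -6)

v_0 = (2, -2, 0).
v_1 = A·v_0 = (2, -2, -6).
v_2 = A·v_1 = (26, 4, -6).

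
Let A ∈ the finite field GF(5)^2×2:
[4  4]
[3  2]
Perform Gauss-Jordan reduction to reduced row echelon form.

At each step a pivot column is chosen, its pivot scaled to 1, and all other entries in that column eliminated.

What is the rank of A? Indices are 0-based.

step 1: normalize row 0 (÷4) = (1, 1)
  row 1: subtract 3×row0 = (0, 4)
step 2: normalize row 1 (÷4) = (0, 1)
  row 0: subtract 1×row1 = (1, 0)

rank = 2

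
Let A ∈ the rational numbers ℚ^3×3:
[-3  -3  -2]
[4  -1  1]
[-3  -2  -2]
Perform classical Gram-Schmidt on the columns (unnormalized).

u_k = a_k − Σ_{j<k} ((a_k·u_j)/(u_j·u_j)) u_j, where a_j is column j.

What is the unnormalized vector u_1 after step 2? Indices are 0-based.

Step 1: u_0 = a_0 = (-3, 4, -3).
Step 2: u_1 = a_1 − (11/34)·u_0 = (-69/34, -39/17, -35/34).

u_1 = (-69/34, -39/17, -35/34)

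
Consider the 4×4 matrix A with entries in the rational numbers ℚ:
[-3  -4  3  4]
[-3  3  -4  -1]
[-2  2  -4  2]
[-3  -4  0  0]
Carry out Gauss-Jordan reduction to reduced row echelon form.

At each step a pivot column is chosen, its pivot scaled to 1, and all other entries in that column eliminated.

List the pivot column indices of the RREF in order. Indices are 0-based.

pivot columns: 0, 1, 2, 3

[1] R0 /= -3  ⇒  (1, 4/3, -1, -4/3)
     R1 -= -3·R0  ⇒  (0, 7, -7, -5)
     R2 -= -2·R0  ⇒  (0, 14/3, -6, -2/3)
     R3 -= -3·R0  ⇒  (0, 0, -3, -4)
[2] R1 /= 7  ⇒  (0, 1, -1, -5/7)
     R0 -= 4/3·R1  ⇒  (1, 0, 1/3, -8/21)
     R2 -= 14/3·R1  ⇒  (0, 0, -4/3, 8/3)
[3] R2 /= -4/3  ⇒  (0, 0, 1, -2)
     R0 -= 1/3·R2  ⇒  (1, 0, 0, 2/7)
     R1 -= -1·R2  ⇒  (0, 1, 0, -19/7)
     R3 -= -3·R2  ⇒  (0, 0, 0, -10)
[4] R3 /= -10  ⇒  (0, 0, 0, 1)
     R0 -= 2/7·R3  ⇒  (1, 0, 0, 0)
     R1 -= -19/7·R3  ⇒  (0, 1, 0, 0)
     R2 -= -2·R3  ⇒  (0, 0, 1, 0)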